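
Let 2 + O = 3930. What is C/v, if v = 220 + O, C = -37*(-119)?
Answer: 259/244 ≈ 1.0615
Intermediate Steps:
O = 3928 (O = -2 + 3930 = 3928)
C = 4403
v = 4148 (v = 220 + 3928 = 4148)
C/v = 4403/4148 = 4403*(1/4148) = 259/244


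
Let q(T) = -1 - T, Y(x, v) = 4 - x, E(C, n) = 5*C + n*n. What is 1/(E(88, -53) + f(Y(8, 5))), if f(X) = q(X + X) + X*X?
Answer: 1/3272 ≈ 0.00030562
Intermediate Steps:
E(C, n) = n² + 5*C (E(C, n) = 5*C + n² = n² + 5*C)
f(X) = -1 + X² - 2*X (f(X) = (-1 - (X + X)) + X*X = (-1 - 2*X) + X² = -1 + X² - 2*X)
1/(E(88, -53) + f(Y(8, 5))) = 1/(((-53)² + 5*88) + (-1 + (4 - 1*8)² - 2*(4 - 1*8))) = 1/((2809 + 440) + (-1 + (4 - 8)² - 2*(4 - 8))) = 1/(3249 + (-1 + (-4)² - 2*(-4))) = 1/(3249 + (-1 + 16 + 8)) = 1/(3249 + 23) = 1/3272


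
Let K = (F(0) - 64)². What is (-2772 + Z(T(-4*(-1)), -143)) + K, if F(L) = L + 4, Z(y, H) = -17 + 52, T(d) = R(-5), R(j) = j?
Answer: 863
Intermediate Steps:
T(d) = -5
Z(y, H) = 35
F(L) = 4 + L
K = 3600 (K = ((4 + 0) - 64)² = (4 - 64)² = (-60)² = 3600)
(-2772 + Z(T(-4*(-1)), -143)) + K = (-2772 + 35) + 3600 = -2737 + 3600 = 863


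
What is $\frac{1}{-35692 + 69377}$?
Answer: $\frac{1}{33685} \approx 2.9687 \cdot 10^{-5}$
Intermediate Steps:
$\frac{1}{-35692 + 69377} = \frac{1}{33685}$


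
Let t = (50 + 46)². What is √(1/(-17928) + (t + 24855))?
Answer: √304190793726/2988 ≈ 184.58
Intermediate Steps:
t = 9216 (t = 96² = 9216)
√(1/(-17928) + (t + 24855)) = √(1/(-17928) + (9216 + 24855)) = √(-1/17928 + 34071) = √(610824887/17928) = √304190793726/2988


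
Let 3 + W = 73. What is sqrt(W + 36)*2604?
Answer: 2604*sqrt(106) ≈ 26810.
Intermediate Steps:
W = 70 (W = -3 + 73 = 70)
sqrt(W + 36)*2604 = sqrt(70 + 36)*2604 = sqrt(106)*2604 = 2604*sqrt(106)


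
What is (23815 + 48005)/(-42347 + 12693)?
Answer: -35910/14827 ≈ -2.4219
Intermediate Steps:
(23815 + 48005)/(-42347 + 12693) = 71820/(-29654) = 71820*(-1/29654) = -35910/14827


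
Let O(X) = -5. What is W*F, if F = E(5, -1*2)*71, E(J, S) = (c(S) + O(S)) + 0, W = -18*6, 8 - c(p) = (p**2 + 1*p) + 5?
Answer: 30672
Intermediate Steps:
c(p) = 3 - p - p**2 (c(p) = 8 - ((p**2 + 1*p) + 5) = 8 - ((p**2 + p) + 5) = 8 - ((p + p**2) + 5) = 8 - (5 + p + p**2) = 8 + (-5 - p - p**2) = 3 - p - p**2)
W = -108
E(J, S) = -2 - S - S**2 (E(J, S) = ((3 - S - S**2) - 5) + 0 = (-2 - S - S**2) + 0 = -2 - S - S**2)
F = -284 (F = (-2 - (-1)*2 - (-1*2)**2)*71 = (-2 - 1*(-2) - 1*(-2)**2)*71 = (-2 + 2 - 1*4)*71 = (-2 + 2 - 4)*71 = -4*71 = -284)
W*F = -108*(-284) = 30672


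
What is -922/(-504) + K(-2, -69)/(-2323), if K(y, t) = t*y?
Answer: 45049/25452 ≈ 1.7700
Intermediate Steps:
-922/(-504) + K(-2, -69)/(-2323) = -922/(-504) - 69*(-2)/(-2323) = -922*(-1/504) + 138*(-1/2323) = 461/252 - 6/101 = 45049/25452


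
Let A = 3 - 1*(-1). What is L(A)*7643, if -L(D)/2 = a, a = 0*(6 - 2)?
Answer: 0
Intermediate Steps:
A = 4 (A = 3 + 1 = 4)
a = 0 (a = 0*4 = 0)
L(D) = 0 (L(D) = -2*0 = 0)
L(A)*7643 = 0*7643 = 0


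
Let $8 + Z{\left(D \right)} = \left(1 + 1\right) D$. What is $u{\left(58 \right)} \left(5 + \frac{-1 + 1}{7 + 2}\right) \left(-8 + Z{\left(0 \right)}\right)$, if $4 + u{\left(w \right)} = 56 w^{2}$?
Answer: $-15070400$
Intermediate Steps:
$u{\left(w \right)} = -4 + 56 w^{2}$
$Z{\left(D \right)} = -8 + 2 D$ ($Z{\left(D \right)} = -8 + \left(1 + 1\right) D = -8 + 2 D$)
$u{\left(58 \right)} \left(5 + \frac{-1 + 1}{7 + 2}\right) \left(-8 + Z{\left(0 \right)}\right) = \left(-4 + 56 \cdot 58^{2}\right) \left(5 + \frac{-1 + 1}{7 + 2}\right) \left(-8 + \left(-8 + 2 \cdot 0\right)\right) = \left(-4 + 56 \cdot 3364\right) \left(5 + \frac{0}{9}\right) \left(-8 + \left(-8 + 0\right)\right) = \left(-4 + 188384\right) \left(5 + 0 \cdot \frac{1}{9}\right) \left(-8 - 8\right) = 188380 \left(5 + 0\right) \left(-16\right) = 188380 \cdot 5 \left(-16\right) = 188380 \left(-80\right) = -15070400$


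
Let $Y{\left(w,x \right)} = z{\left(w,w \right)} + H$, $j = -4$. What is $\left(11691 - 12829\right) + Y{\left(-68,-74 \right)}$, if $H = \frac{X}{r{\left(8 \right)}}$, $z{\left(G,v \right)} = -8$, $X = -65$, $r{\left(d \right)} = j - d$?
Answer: $- \frac{13687}{12} \approx -1140.6$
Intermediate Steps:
$r{\left(d \right)} = -4 - d$
$H = \frac{65}{12}$ ($H = - \frac{65}{-4 - 8} = - \frac{65}{-12} = \left(-65\right) \left(- \frac{1}{12}\right) = \frac{65}{12} \approx 5.4167$)
$Y{\left(w,x \right)} = - \frac{31}{12}$ ($Y{\left(w,x \right)} = -8 + \frac{65}{12} = - \frac{31}{12}$)
$\left(11691 - 12829\right) + Y{\left(-68,-74 \right)} = \left(11691 - 12829\right) - \frac{31}{12} = -1138 - \frac{31}{12} = - \frac{13687}{12}$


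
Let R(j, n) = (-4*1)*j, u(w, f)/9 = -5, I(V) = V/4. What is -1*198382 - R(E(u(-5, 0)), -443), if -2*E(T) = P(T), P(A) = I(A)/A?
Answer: -396765/2 ≈ -1.9838e+5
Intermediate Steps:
I(V) = V/4 (I(V) = V*(¼) = V/4)
u(w, f) = -45 (u(w, f) = 9*(-5) = -45)
P(A) = ¼ (P(A) = (A/4)/A = ¼)
E(T) = -⅛ (E(T) = -½*¼ = -⅛)
R(j, n) = -4*j
-1*198382 - R(E(u(-5, 0)), -443) = -1*198382 - (-4)*(-1)/8 = -198382 - 1*½ = -198382 - ½ = -396765/2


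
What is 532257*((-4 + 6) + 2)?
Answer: 2129028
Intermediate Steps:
532257*((-4 + 6) + 2) = 532257*(2 + 2) = 532257*4 = 2129028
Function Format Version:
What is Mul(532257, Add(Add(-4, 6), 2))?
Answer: 2129028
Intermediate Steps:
Mul(532257, Add(Add(-4, 6), 2)) = Mul(532257, Add(2, 2)) = Mul(532257, 4) = 2129028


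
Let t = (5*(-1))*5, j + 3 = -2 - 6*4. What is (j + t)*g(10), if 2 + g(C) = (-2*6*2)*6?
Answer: 7884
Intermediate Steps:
j = -29 (j = -3 + (-2 - 6*4) = -3 + (-2 - 24) = -3 - 26 = -29)
g(C) = -146 (g(C) = -2 + (-2*6*2)*6 = -2 - 12*2*6 = -2 - 24*6 = -2 - 144 = -146)
t = -25 (t = -5*5 = -25)
(j + t)*g(10) = (-29 - 25)*(-146) = -54*(-146) = 7884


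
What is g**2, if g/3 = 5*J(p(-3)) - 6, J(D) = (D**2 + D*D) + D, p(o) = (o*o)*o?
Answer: 459973809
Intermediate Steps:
p(o) = o**3 (p(o) = o**2*o = o**3)
J(D) = D + 2*D**2 (J(D) = (D**2 + D**2) + D = 2*D**2 + D = D + 2*D**2)
g = 21447 (g = 3*(5*((-3)**3*(1 + 2*(-3)**3)) - 6) = 3*(5*(-27*(1 + 2*(-27))) - 6) = 3*(5*(-27*(1 - 54)) - 6) = 3*(5*(-27*(-53)) - 6) = 3*(5*1431 - 6) = 3*(7155 - 6) = 3*7149 = 21447)
g**2 = 21447**2 = 459973809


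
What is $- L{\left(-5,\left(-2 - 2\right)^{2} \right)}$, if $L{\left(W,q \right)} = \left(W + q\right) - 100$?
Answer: $89$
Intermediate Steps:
$L{\left(W,q \right)} = -100 + W + q$ ($L{\left(W,q \right)} = \left(W + q\right) - 100 = -100 + W + q$)
$- L{\left(-5,\left(-2 - 2\right)^{2} \right)} = - (-100 - 5 + \left(-2 - 2\right)^{2}) = - (-100 - 5 + \left(-4\right)^{2}) = - (-100 - 5 + 16) = \left(-1\right) \left(-89\right) = 89$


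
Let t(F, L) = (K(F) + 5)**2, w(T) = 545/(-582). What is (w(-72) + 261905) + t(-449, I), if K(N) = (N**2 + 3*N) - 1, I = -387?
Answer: 23340253568413/582 ≈ 4.0104e+10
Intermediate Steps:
K(N) = -1 + N**2 + 3*N
w(T) = -545/582 (w(T) = 545*(-1/582) = -545/582)
t(F, L) = (4 + F**2 + 3*F)**2 (t(F, L) = ((-1 + F**2 + 3*F) + 5)**2 = (4 + F**2 + 3*F)**2)
(w(-72) + 261905) + t(-449, I) = (-545/582 + 261905) + (4 + (-449)**2 + 3*(-449))**2 = 152428165/582 + (4 + 201601 - 1347)**2 = 152428165/582 + 200258**2 = 152428165/582 + 40103266564 = 23340253568413/582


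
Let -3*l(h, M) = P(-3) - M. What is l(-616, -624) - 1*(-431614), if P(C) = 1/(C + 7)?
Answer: 5176871/12 ≈ 4.3141e+5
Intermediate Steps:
P(C) = 1/(7 + C)
l(h, M) = -1/12 + M/3 (l(h, M) = -(1/(7 - 3) - M)/3 = -(1/4 - M)/3 = -(¼ - M)/3 = -1/12 + M/3)
l(-616, -624) - 1*(-431614) = (-1/12 + (⅓)*(-624)) - 1*(-431614) = (-1/12 - 208) + 431614 = -2497/12 + 431614 = 5176871/12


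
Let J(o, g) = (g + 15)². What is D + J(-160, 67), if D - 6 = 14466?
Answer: 21196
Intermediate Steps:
J(o, g) = (15 + g)²
D = 14472 (D = 6 + 14466 = 14472)
D + J(-160, 67) = 14472 + (15 + 67)² = 14472 + 82² = 14472 + 6724 = 21196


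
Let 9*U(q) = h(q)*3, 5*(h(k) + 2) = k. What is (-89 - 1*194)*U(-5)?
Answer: 283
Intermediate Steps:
h(k) = -2 + k/5
U(q) = -⅔ + q/15 (U(q) = ((-2 + q/5)*3)/9 = (-6 + 3*q/5)/9 = -⅔ + q/15)
(-89 - 1*194)*U(-5) = (-89 - 1*194)*(-⅔ + (1/15)*(-5)) = (-89 - 194)*(-⅔ - ⅓) = -283*(-1) = 283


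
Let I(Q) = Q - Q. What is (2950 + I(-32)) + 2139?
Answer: 5089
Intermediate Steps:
I(Q) = 0
(2950 + I(-32)) + 2139 = (2950 + 0) + 2139 = 2950 + 2139 = 5089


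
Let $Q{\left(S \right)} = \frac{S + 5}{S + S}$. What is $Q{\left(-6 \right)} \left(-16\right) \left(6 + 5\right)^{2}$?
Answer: $- \frac{484}{3} \approx -161.33$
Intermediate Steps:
$Q{\left(S \right)} = \frac{5 + S}{2 S}$
$Q{\left(-6 \right)} \left(-16\right) \left(6 + 5\right)^{2} = \frac{5 - 6}{2 \left(-6\right)} \left(-16\right) \left(6 + 5\right)^{2} = \frac{1}{2} \left(- \frac{1}{6}\right) \left(-1\right) \left(-16\right) 11^{2} = \frac{1}{12} \left(-16\right) 121 = \left(- \frac{4}{3}\right) 121 = - \frac{484}{3}$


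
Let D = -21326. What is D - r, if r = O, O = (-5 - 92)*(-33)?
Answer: -24527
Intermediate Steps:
O = 3201 (O = -97*(-33) = 3201)
r = 3201
D - r = -21326 - 1*3201 = -21326 - 3201 = -24527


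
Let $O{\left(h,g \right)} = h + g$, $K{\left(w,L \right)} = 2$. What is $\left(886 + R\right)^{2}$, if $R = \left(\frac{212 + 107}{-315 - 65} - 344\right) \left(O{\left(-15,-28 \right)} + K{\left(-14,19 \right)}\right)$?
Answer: $\frac{32595866699841}{144400} \approx 2.2573 \cdot 10^{8}$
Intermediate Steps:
$O{\left(h,g \right)} = g + h$
$R = \frac{5372599}{380}$ ($R = \left(\frac{212 + 107}{-315 - 65} - 344\right) \left(\left(-28 - 15\right) + 2\right) = \left(\frac{319}{-380} - 344\right) \left(-43 + 2\right) = \left(319 \left(- \frac{1}{380}\right) - 344\right) \left(-41\right) = \left(- \frac{319}{380} - 344\right) \left(-41\right) = \left(- \frac{131039}{380}\right) \left(-41\right) = \frac{5372599}{380} \approx 14138.0$)
$\left(886 + R\right)^{2} = \left(886 + \frac{5372599}{380}\right)^{2} = \left(\frac{5709279}{380}\right)^{2} = \frac{32595866699841}{144400}$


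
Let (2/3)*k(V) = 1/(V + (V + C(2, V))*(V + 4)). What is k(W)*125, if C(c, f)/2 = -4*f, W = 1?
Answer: -375/68 ≈ -5.5147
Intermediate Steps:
C(c, f) = -8*f (C(c, f) = 2*(-4*f) = -8*f)
k(V) = 3/(2*(V - 7*V*(4 + V))) (k(V) = 3/(2*(V + (V - 8*V)*(V + 4))) = 3/(2*(V + (-7*V)*(4 + V))) = 3/(2*(V - 7*V*(4 + V))))
k(W)*125 = ((3/2)/(1*(-27 - 7*1)))*125 = ((3/2)*1/(-27 - 7))*125 = ((3/2)*1/(-34))*125 = ((3/2)*1*(-1/34))*125 = -3/68*125 = -375/68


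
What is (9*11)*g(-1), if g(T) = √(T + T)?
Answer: 99*I*√2 ≈ 140.01*I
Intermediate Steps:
g(T) = √2*√T (g(T) = √(2*T) = √2*√T)
(9*11)*g(-1) = (9*11)*(√2*√(-1)) = 99*(√2*I) = 99*(I*√2) = 99*I*√2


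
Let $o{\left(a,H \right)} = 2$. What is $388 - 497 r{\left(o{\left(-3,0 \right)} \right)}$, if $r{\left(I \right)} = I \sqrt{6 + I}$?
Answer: $388 - 1988 \sqrt{2} \approx -2423.5$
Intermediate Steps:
$388 - 497 r{\left(o{\left(-3,0 \right)} \right)} = 388 - 497 \cdot 2 \sqrt{6 + 2} = 388 - 497 \cdot 2 \sqrt{8} = 388 - 497 \cdot 2 \cdot 2 \sqrt{2} = 388 - 497 \cdot 4 \sqrt{2} = 388 - 1988 \sqrt{2}$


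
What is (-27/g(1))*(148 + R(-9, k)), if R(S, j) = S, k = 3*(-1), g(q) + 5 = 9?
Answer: -3753/4 ≈ -938.25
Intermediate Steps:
g(q) = 4 (g(q) = -5 + 9 = 4)
k = -3
(-27/g(1))*(148 + R(-9, k)) = (-27/4)*(148 - 9) = -27*¼*139 = -27/4*139 = -3753/4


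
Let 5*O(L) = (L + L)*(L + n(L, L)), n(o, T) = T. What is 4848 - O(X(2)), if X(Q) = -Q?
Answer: 24224/5 ≈ 4844.8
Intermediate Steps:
O(L) = 4*L²/5 (O(L) = ((L + L)*(L + L))/5 = ((2*L)*(2*L))/5 = (4*L²)/5 = 4*L²/5)
4848 - O(X(2)) = 4848 - 4*(-1*2)²/5 = 4848 - 4*(-2)²/5 = 4848 - 4*4/5 = 4848 - 1*16/5 = 4848 - 16/5 = 24224/5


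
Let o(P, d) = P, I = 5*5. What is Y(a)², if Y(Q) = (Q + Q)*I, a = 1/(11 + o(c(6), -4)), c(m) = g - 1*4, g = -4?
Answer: 2500/9 ≈ 277.78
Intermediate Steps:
I = 25
c(m) = -8 (c(m) = -4 - 1*4 = -4 - 4 = -8)
a = ⅓ (a = 1/(11 - 8) = 1/3 = ⅓ ≈ 0.33333)
Y(Q) = 50*Q (Y(Q) = (Q + Q)*25 = (2*Q)*25 = 50*Q)
Y(a)² = (50*(⅓))² = (50/3)² = 2500/9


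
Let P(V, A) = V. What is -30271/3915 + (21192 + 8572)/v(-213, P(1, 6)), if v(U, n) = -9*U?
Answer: 2166539/277965 ≈ 7.7943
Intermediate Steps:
-30271/3915 + (21192 + 8572)/v(-213, P(1, 6)) = -30271/3915 + (21192 + 8572)/((-9*(-213))) = -30271*1/3915 + 29764/1917 = -30271/3915 + 29764*(1/1917) = -30271/3915 + 29764/1917 = 2166539/277965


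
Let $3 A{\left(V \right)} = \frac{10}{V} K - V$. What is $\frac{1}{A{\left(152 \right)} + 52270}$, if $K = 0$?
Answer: $\frac{3}{156658} \approx 1.915 \cdot 10^{-5}$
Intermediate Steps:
$A{\left(V \right)} = - \frac{V}{3}$ ($A{\left(V \right)} = \frac{\frac{10}{V} 0 - V}{3} = \frac{0 - V}{3} = \frac{\left(-1\right) V}{3} = - \frac{V}{3}$)
$\frac{1}{A{\left(152 \right)} + 52270} = \frac{1}{\left(- \frac{1}{3}\right) 152 + 52270} = \frac{1}{- \frac{152}{3} + 52270} = \frac{1}{\frac{156658}{3}} = \frac{3}{156658}$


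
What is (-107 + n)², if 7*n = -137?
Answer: 784996/49 ≈ 16020.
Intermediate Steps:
n = -137/7 (n = (⅐)*(-137) = -137/7 ≈ -19.571)
(-107 + n)² = (-107 - 137/7)² = (-886/7)² = 784996/49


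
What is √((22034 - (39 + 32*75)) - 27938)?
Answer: 9*I*√103 ≈ 91.34*I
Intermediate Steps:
√((22034 - (39 + 32*75)) - 27938) = √((22034 - (39 + 2400)) - 27938) = √((22034 - 1*2439) - 27938) = √((22034 - 2439) - 27938) = √(19595 - 27938) = √(-8343) = 9*I*√103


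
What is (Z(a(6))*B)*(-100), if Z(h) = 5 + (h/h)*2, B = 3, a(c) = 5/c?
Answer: -2100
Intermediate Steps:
Z(h) = 7 (Z(h) = 5 + 1*2 = 5 + 2 = 7)
(Z(a(6))*B)*(-100) = (7*3)*(-100) = 21*(-100) = -2100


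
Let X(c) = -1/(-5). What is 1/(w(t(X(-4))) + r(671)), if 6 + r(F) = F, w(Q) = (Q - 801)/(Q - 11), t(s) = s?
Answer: 27/19957 ≈ 0.0013529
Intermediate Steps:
X(c) = ⅕ (X(c) = -1*(-⅕) = ⅕)
w(Q) = (-801 + Q)/(-11 + Q)
r(F) = -6 + F
1/(w(t(X(-4))) + r(671)) = 1/((-801 + ⅕)/(-11 + ⅕) + (-6 + 671)) = 1/(-4004/5/(-54/5) + 665) = 1/(-5/54*(-4004/5) + 665) = 1/(2002/27 + 665) = 1/(19957/27) = 27/19957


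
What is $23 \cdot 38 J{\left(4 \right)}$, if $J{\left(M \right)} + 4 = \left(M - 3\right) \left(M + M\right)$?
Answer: $3496$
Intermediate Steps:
$J{\left(M \right)} = -4 + 2 M \left(-3 + M\right)$ ($J{\left(M \right)} = -4 + \left(M - 3\right) \left(M + M\right) = -4 + \left(-3 + M\right) 2 M = -4 + 2 M \left(-3 + M\right)$)
$23 \cdot 38 J{\left(4 \right)} = 23 \cdot 38 \left(-4 - 24 + 2 \cdot 4^{2}\right) = 874 \left(-4 - 24 + 2 \cdot 16\right) = 874 \left(-4 - 24 + 32\right) = 874 \cdot 4 = 3496$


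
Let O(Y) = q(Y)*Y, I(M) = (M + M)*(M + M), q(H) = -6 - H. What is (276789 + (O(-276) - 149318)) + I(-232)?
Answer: 268247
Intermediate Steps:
I(M) = 4*M² (I(M) = (2*M)*(2*M) = 4*M²)
O(Y) = Y*(-6 - Y) (O(Y) = (-6 - Y)*Y = Y*(-6 - Y))
(276789 + (O(-276) - 149318)) + I(-232) = (276789 + (-1*(-276)*(6 - 276) - 149318)) + 4*(-232)² = (276789 + (-1*(-276)*(-270) - 149318)) + 4*53824 = (276789 + (-74520 - 149318)) + 215296 = (276789 - 223838) + 215296 = 52951 + 215296 = 268247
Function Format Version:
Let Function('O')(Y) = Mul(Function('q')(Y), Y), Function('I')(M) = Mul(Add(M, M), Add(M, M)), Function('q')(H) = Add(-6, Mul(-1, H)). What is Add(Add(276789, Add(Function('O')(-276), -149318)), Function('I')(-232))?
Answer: 268247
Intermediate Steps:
Function('I')(M) = Mul(4, Pow(M, 2)) (Function('I')(M) = Mul(Mul(2, M), Mul(2, M)) = Mul(4, Pow(M, 2)))
Function('O')(Y) = Mul(Y, Add(-6, Mul(-1, Y))) (Function('O')(Y) = Mul(Add(-6, Mul(-1, Y)), Y) = Mul(Y, Add(-6, Mul(-1, Y))))
Add(Add(276789, Add(Function('O')(-276), -149318)), Function('I')(-232)) = Add(Add(276789, Add(Mul(-1, -276, Add(6, -276)), -149318)), Mul(4, Pow(-232, 2))) = Add(Add(276789, Add(Mul(-1, -276, -270), -149318)), Mul(4, 53824)) = Add(Add(276789, Add(-74520, -149318)), 215296) = Add(Add(276789, -223838), 215296) = Add(52951, 215296) = 268247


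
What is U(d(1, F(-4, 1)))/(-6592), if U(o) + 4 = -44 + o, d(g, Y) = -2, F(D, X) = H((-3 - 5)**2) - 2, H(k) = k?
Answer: 25/3296 ≈ 0.0075850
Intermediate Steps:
F(D, X) = 62 (F(D, X) = (-3 - 5)**2 - 2 = (-8)**2 - 2 = 64 - 2 = 62)
U(o) = -48 + o (U(o) = -4 + (-44 + o) = -48 + o)
U(d(1, F(-4, 1)))/(-6592) = (-48 - 2)/(-6592) = -50*(-1/6592) = 25/3296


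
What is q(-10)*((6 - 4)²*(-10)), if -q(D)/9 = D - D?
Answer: 0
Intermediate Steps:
q(D) = 0 (q(D) = -9*(D - D) = -9*0 = 0)
q(-10)*((6 - 4)²*(-10)) = 0*((6 - 4)²*(-10)) = 0*(2²*(-10)) = 0*(4*(-10)) = 0*(-40) = 0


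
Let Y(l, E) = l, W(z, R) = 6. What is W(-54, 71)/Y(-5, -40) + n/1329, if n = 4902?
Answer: 5512/2215 ≈ 2.4885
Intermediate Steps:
W(-54, 71)/Y(-5, -40) + n/1329 = 6/(-5) + 4902/1329 = 6*(-⅕) + 4902*(1/1329) = -6/5 + 1634/443 = 5512/2215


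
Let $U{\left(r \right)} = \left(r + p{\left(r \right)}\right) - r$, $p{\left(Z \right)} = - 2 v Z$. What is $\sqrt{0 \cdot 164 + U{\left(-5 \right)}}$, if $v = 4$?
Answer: $2 \sqrt{10} \approx 6.3246$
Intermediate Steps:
$p{\left(Z \right)} = - 8 Z$ ($p{\left(Z \right)} = \left(-2\right) 4 Z = - 8 Z$)
$U{\left(r \right)} = - 8 r$ ($U{\left(r \right)} = \left(r - 8 r\right) - r = - 7 r - r = - 8 r$)
$\sqrt{0 \cdot 164 + U{\left(-5 \right)}} = \sqrt{0 \cdot 164 - -40} = \sqrt{0 + 40} = \sqrt{40} = 2 \sqrt{10}$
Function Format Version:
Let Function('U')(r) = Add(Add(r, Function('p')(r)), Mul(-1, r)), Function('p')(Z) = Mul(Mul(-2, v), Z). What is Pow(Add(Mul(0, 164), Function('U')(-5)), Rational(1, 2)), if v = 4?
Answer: Mul(2, Pow(10, Rational(1, 2))) ≈ 6.3246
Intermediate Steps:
Function('p')(Z) = Mul(-8, Z) (Function('p')(Z) = Mul(Mul(-2, 4), Z) = Mul(-8, Z))
Function('U')(r) = Mul(-8, r) (Function('U')(r) = Add(Add(r, Mul(-8, r)), Mul(-1, r)) = Add(Mul(-7, r), Mul(-1, r)) = Mul(-8, r))
Pow(Add(Mul(0, 164), Function('U')(-5)), Rational(1, 2)) = Pow(Add(Mul(0, 164), Mul(-8, -5)), Rational(1, 2)) = Pow(Add(0, 40), Rational(1, 2)) = Pow(40, Rational(1, 2)) = Mul(2, Pow(10, Rational(1, 2)))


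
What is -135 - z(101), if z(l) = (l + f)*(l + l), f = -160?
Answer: 11783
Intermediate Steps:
z(l) = 2*l*(-160 + l) (z(l) = (l - 160)*(l + l) = (-160 + l)*(2*l) = 2*l*(-160 + l))
-135 - z(101) = -135 - 2*101*(-160 + 101) = -135 - 2*101*(-59) = -135 - 1*(-11918) = -135 + 11918 = 11783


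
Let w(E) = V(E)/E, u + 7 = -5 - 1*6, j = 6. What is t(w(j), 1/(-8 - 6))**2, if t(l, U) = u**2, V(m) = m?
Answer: 104976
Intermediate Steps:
u = -18 (u = -7 + (-5 - 1*6) = -7 + (-5 - 6) = -7 - 11 = -18)
w(E) = 1 (w(E) = E/E = 1)
t(l, U) = 324 (t(l, U) = (-18)**2 = 324)
t(w(j), 1/(-8 - 6))**2 = 324**2 = 104976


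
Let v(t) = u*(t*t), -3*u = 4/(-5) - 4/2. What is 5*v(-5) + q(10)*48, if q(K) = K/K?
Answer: 494/3 ≈ 164.67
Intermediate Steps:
q(K) = 1
u = 14/15 (u = -(4/(-5) - 4/2)/3 = -(4*(-⅕) - 4*½)/3 = -(-⅘ - 2)/3 = -⅓*(-14/5) = 14/15 ≈ 0.93333)
v(t) = 14*t²/15 (v(t) = 14*(t*t)/15 = 14*t²/15)
5*v(-5) + q(10)*48 = 5*((14/15)*(-5)²) + 1*48 = 5*((14/15)*25) + 48 = 5*(70/3) + 48 = 350/3 + 48 = 494/3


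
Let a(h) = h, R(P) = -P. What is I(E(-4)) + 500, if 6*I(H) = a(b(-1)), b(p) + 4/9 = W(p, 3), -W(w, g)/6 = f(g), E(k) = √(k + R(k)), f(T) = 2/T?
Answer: 13480/27 ≈ 499.26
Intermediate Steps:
E(k) = 0 (E(k) = √(k - k) = √0 = 0)
W(w, g) = -12/g
b(p) = -40/9 (b(p) = -4/9 - 12/3 = -4/9 - 12*⅓ = -4/9 - 4 = -40/9)
I(H) = -20/27 (I(H) = (⅙)*(-40/9) = -20/27)
I(E(-4)) + 500 = -20/27 + 500 = 13480/27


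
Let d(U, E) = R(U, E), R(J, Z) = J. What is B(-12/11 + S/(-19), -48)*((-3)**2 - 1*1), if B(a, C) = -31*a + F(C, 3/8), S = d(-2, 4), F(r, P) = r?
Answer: -29168/209 ≈ -139.56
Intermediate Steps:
d(U, E) = U
S = -2
B(a, C) = C - 31*a (B(a, C) = -31*a + C = C - 31*a)
B(-12/11 + S/(-19), -48)*((-3)**2 - 1*1) = (-48 - 31*(-12/11 - 2/(-19)))*((-3)**2 - 1*1) = (-48 - 31*(-12*1/11 - 2*(-1/19)))*(9 - 1) = (-48 - 31*(-12/11 + 2/19))*8 = (-48 - 31*(-206/209))*8 = (-48 + 6386/209)*8 = -3646/209*8 = -29168/209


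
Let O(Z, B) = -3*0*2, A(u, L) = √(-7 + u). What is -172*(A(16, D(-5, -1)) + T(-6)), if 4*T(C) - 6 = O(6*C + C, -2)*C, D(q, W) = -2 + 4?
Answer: -774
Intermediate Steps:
D(q, W) = 2
O(Z, B) = 0 (O(Z, B) = 0*2 = 0)
T(C) = 3/2 (T(C) = 3/2 + (0*C)/4 = 3/2 + (¼)*0 = 3/2 + 0 = 3/2)
-172*(A(16, D(-5, -1)) + T(-6)) = -172*(√(-7 + 16) + 3/2) = -172*(√9 + 3/2) = -172*(3 + 3/2) = -172*9/2 = -774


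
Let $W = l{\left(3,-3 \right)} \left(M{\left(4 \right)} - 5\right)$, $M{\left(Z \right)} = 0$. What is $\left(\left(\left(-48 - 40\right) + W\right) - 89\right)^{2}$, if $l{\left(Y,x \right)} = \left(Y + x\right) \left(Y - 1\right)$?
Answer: $31329$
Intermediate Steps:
$l{\left(Y,x \right)} = \left(-1 + Y\right) \left(Y + x\right)$ ($l{\left(Y,x \right)} = \left(Y + x\right) \left(-1 + Y\right) = \left(-1 + Y\right) \left(Y + x\right)$)
$W = 0$ ($W = \left(3^{2} - 3 - -3 + 3 \left(-3\right)\right) \left(0 - 5\right) = \left(9 - 3 + 3 - 9\right) \left(-5\right) = 0 \left(-5\right) = 0$)
$\left(\left(\left(-48 - 40\right) + W\right) - 89\right)^{2} = \left(\left(\left(-48 - 40\right) + 0\right) - 89\right)^{2} = \left(\left(-88 + 0\right) - 89\right)^{2} = \left(-88 - 89\right)^{2} = \left(-177\right)^{2} = 31329$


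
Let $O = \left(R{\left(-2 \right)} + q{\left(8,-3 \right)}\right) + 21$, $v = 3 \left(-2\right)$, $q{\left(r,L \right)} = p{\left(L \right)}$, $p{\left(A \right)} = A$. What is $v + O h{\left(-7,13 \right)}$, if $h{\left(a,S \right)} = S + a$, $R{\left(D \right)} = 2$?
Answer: $114$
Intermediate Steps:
$q{\left(r,L \right)} = L$
$v = -6$
$O = 20$ ($O = \left(2 - 3\right) + 21 = -1 + 21 = 20$)
$v + O h{\left(-7,13 \right)} = -6 + 20 \left(13 - 7\right) = -6 + 20 \cdot 6 = -6 + 120 = 114$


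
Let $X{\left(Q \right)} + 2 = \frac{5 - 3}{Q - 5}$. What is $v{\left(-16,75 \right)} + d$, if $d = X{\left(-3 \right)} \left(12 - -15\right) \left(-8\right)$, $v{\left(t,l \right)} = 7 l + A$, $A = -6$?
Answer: $1005$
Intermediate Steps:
$X{\left(Q \right)} = -2 + \frac{2}{-5 + Q}$ ($X{\left(Q \right)} = -2 + \frac{5 - 3}{Q - 5} = -2 + \frac{2}{-5 + Q}$)
$v{\left(t,l \right)} = -6 + 7 l$ ($v{\left(t,l \right)} = 7 l - 6 = -6 + 7 l$)
$d = 486$ ($d = \frac{2 \left(6 - -3\right)}{-5 - 3} \left(12 - -15\right) \left(-8\right) = \frac{2 \left(6 + 3\right)}{-8} \left(12 + 15\right) \left(-8\right) = 2 \left(- \frac{1}{8}\right) 9 \cdot 27 \left(-8\right) = \left(- \frac{9}{4}\right) 27 \left(-8\right) = \left(- \frac{243}{4}\right) \left(-8\right) = 486$)
$v{\left(-16,75 \right)} + d = \left(-6 + 7 \cdot 75\right) + 486 = \left(-6 + 525\right) + 486 = 519 + 486 = 1005$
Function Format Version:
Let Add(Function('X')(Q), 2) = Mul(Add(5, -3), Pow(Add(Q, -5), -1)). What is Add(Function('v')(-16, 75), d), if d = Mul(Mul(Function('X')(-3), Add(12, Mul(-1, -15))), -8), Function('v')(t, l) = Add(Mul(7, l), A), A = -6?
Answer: 1005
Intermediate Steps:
Function('X')(Q) = Add(-2, Mul(2, Pow(Add(-5, Q), -1))) (Function('X')(Q) = Add(-2, Mul(Add(5, -3), Pow(Add(Q, -5), -1))) = Add(-2, Mul(2, Pow(Add(-5, Q), -1))))
Function('v')(t, l) = Add(-6, Mul(7, l)) (Function('v')(t, l) = Add(Mul(7, l), -6) = Add(-6, Mul(7, l)))
d = 486 (d = Mul(Mul(Mul(2, Pow(Add(-5, -3), -1), Add(6, Mul(-1, -3))), Add(12, Mul(-1, -15))), -8) = Mul(Mul(Mul(2, Pow(-8, -1), Add(6, 3)), Add(12, 15)), -8) = Mul(Mul(Mul(2, Rational(-1, 8), 9), 27), -8) = Mul(Mul(Rational(-9, 4), 27), -8) = Mul(Rational(-243, 4), -8) = 486)
Add(Function('v')(-16, 75), d) = Add(Add(-6, Mul(7, 75)), 486) = Add(Add(-6, 525), 486) = Add(519, 486) = 1005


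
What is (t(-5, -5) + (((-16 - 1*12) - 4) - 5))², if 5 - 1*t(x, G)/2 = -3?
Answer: 441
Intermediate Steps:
t(x, G) = 16 (t(x, G) = 10 - 2*(-3) = 10 + 6 = 16)
(t(-5, -5) + (((-16 - 1*12) - 4) - 5))² = (16 + (((-16 - 1*12) - 4) - 5))² = (16 + (((-16 - 12) - 4) - 5))² = (16 + ((-28 - 4) - 5))² = (16 + (-32 - 5))² = (16 - 37)² = (-21)² = 441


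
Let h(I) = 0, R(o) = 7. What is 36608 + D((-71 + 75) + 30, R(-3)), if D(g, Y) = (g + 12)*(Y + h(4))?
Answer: 36930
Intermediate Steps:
D(g, Y) = Y*(12 + g) (D(g, Y) = (g + 12)*(Y + 0) = (12 + g)*Y = Y*(12 + g))
36608 + D((-71 + 75) + 30, R(-3)) = 36608 + 7*(12 + ((-71 + 75) + 30)) = 36608 + 7*(12 + (4 + 30)) = 36608 + 7*(12 + 34) = 36608 + 7*46 = 36608 + 322 = 36930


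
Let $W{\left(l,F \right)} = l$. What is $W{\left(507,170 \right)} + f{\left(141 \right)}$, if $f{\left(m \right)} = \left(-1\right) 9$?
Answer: $498$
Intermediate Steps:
$f{\left(m \right)} = -9$
$W{\left(507,170 \right)} + f{\left(141 \right)} = 507 - 9 = 498$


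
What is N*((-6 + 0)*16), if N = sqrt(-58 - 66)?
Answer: -192*I*sqrt(31) ≈ -1069.0*I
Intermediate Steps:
N = 2*I*sqrt(31) (N = sqrt(-124) = 2*I*sqrt(31) ≈ 11.136*I)
N*((-6 + 0)*16) = (2*I*sqrt(31))*((-6 + 0)*16) = (2*I*sqrt(31))*(-6*16) = (2*I*sqrt(31))*(-96) = -192*I*sqrt(31)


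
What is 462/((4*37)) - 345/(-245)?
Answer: 16425/3626 ≈ 4.5298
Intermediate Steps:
462/((4*37)) - 345/(-245) = 462/148 - 345*(-1/245) = 462*(1/148) + 69/49 = 231/74 + 69/49 = 16425/3626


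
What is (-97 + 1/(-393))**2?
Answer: 1453286884/154449 ≈ 9409.5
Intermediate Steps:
(-97 + 1/(-393))**2 = (-97 - 1/393)**2 = (-38122/393)**2 = 1453286884/154449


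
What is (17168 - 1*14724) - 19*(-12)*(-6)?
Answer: 1076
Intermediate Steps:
(17168 - 1*14724) - 19*(-12)*(-6) = (17168 - 14724) + 228*(-6) = 2444 - 1368 = 1076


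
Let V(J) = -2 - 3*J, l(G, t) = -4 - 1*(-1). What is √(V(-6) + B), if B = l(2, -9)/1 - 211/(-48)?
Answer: √2505/12 ≈ 4.1708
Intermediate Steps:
l(G, t) = -3 (l(G, t) = -4 + 1 = -3)
B = 67/48 (B = -3/1 - 211/(-48) = -3*1 - 211*(-1/48) = -3 + 211/48 = 67/48 ≈ 1.3958)
√(V(-6) + B) = √((-2 - 3*(-6)) + 67/48) = √((-2 + 18) + 67/48) = √(16 + 67/48) = √(835/48) = √2505/12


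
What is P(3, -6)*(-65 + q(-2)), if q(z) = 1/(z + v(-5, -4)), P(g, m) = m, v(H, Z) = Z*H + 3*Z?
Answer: 389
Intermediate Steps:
v(H, Z) = 3*Z + H*Z (v(H, Z) = H*Z + 3*Z = 3*Z + H*Z)
q(z) = 1/(8 + z) (q(z) = 1/(z - 4*(3 - 5)) = 1/(z - 4*(-2)) = 1/(z + 8) = 1/(8 + z))
P(3, -6)*(-65 + q(-2)) = -6*(-65 + 1/(8 - 2)) = -6*(-65 + 1/6) = -6*(-65 + ⅙) = -6*(-389/6) = 389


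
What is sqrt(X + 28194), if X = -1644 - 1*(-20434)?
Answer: 2*sqrt(11746) ≈ 216.76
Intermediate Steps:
X = 18790 (X = -1644 + 20434 = 18790)
sqrt(X + 28194) = sqrt(18790 + 28194) = sqrt(46984) = 2*sqrt(11746)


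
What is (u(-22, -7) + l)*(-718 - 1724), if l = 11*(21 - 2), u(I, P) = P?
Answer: -493284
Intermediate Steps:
l = 209 (l = 11*19 = 209)
(u(-22, -7) + l)*(-718 - 1724) = (-7 + 209)*(-718 - 1724) = 202*(-2442) = -493284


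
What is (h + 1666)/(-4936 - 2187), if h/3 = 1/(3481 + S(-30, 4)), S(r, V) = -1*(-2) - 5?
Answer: -13829/59126 ≈ -0.23389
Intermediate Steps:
S(r, V) = -3 (S(r, V) = 2 - 5 = -3)
h = 3/3478 (h = 3/(3481 - 3) = 3/3478 ≈ 0.00086256)
(h + 1666)/(-4936 - 2187) = (3/3478 + 1666)/(-4936 - 2187) = (5794351/3478)/(-7123) = (5794351/3478)*(-1/7123) = -13829/59126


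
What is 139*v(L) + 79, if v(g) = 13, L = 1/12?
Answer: 1886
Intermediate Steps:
L = 1/12 (L = 1*(1/12) = 1/12 ≈ 0.083333)
139*v(L) + 79 = 139*13 + 79 = 1807 + 79 = 1886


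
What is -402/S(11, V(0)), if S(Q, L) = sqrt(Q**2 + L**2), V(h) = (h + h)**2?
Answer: -402/11 ≈ -36.545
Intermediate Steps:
V(h) = 4*h**2 (V(h) = (2*h)**2 = 4*h**2)
S(Q, L) = sqrt(L**2 + Q**2)
-402/S(11, V(0)) = -402/sqrt((4*0**2)**2 + 11**2) = -402/sqrt((4*0)**2 + 121) = -402/sqrt(0**2 + 121) = -402/sqrt(0 + 121) = -402/(sqrt(121)) = -402/11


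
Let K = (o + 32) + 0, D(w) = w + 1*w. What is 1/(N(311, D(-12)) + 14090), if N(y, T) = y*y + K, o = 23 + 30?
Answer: 1/110896 ≈ 9.0175e-6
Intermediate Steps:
D(w) = 2*w (D(w) = w + w = 2*w)
o = 53
K = 85 (K = (53 + 32) + 0 = 85 + 0 = 85)
N(y, T) = 85 + y² (N(y, T) = y*y + 85 = y² + 85 = 85 + y²)
1/(N(311, D(-12)) + 14090) = 1/((85 + 311²) + 14090) = 1/((85 + 96721) + 14090) = 1/(96806 + 14090) = 1/110896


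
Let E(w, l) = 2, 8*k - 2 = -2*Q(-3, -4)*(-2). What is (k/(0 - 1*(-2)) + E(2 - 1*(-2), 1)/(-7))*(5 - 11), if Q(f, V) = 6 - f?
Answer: -351/28 ≈ -12.536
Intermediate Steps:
k = 19/4 (k = ¼ + (-2*(6 - 1*(-3))*(-2))/8 = ¼ + (-2*(6 + 3)*(-2))/8 = ¼ + (-2*9*(-2))/8 = ¼ + (-18*(-2))/8 = ¼ + (⅛)*36 = ¼ + 9/2 = 19/4 ≈ 4.7500)
(k/(0 - 1*(-2)) + E(2 - 1*(-2), 1)/(-7))*(5 - 11) = (19/(4*(0 - 1*(-2))) + 2/(-7))*(5 - 11) = (19/(4*(0 + 2)) + 2*(-⅐))*(-6) = ((19/4)/2 - 2/7)*(-6) = ((19/4)*(½) - 2/7)*(-6) = (19/8 - 2/7)*(-6) = (117/56)*(-6) = -351/28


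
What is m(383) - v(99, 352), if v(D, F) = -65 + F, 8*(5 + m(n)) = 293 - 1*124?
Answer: -2167/8 ≈ -270.88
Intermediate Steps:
m(n) = 129/8 (m(n) = -5 + (293 - 1*124)/8 = -5 + (293 - 124)/8 = -5 + (⅛)*169 = -5 + 169/8 = 129/8)
m(383) - v(99, 352) = 129/8 - (-65 + 352) = 129/8 - 1*287 = 129/8 - 287 = -2167/8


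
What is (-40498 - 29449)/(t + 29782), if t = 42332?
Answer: -69947/72114 ≈ -0.96995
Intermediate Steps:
(-40498 - 29449)/(t + 29782) = (-40498 - 29449)/(42332 + 29782) = -69947/72114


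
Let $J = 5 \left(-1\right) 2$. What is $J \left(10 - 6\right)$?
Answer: $-40$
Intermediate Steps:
$J = -10$ ($J = \left(-5\right) 2 = -10$)
$J \left(10 - 6\right) = - 10 \left(10 - 6\right) = \left(-10\right) 4 = -40$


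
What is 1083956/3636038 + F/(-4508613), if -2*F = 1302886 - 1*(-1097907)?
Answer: 9251825402095/16393488195294 ≈ 0.56436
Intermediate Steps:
F = -2400793/2 (F = -(1302886 - 1*(-1097907))/2 = -(1302886 + 1097907)/2 = -½*2400793 = -2400793/2 ≈ -1.2004e+6)
1083956/3636038 + F/(-4508613) = 1083956/3636038 - 2400793/2/(-4508613) = 1083956*(1/3636038) - 2400793/2*(-1/4508613) = 541978/1818019 + 2400793/9017226 = 9251825402095/16393488195294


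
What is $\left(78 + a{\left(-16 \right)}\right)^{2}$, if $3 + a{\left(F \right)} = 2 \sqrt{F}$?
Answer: $5561 + 1200 i \approx 5561.0 + 1200.0 i$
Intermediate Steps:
$a{\left(F \right)} = -3 + 2 \sqrt{F}$
$\left(78 + a{\left(-16 \right)}\right)^{2} = \left(78 - \left(3 - 2 \sqrt{-16}\right)\right)^{2} = \left(78 - \left(3 - 2 \cdot 4 i\right)\right)^{2} = \left(78 - \left(3 - 8 i\right)\right)^{2} = \left(75 + 8 i\right)^{2}$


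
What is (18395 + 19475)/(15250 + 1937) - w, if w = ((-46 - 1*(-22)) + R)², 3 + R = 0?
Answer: -12491453/17187 ≈ -726.80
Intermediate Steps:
R = -3 (R = -3 + 0 = -3)
w = 729 (w = ((-46 - 1*(-22)) - 3)² = ((-46 + 22) - 3)² = (-24 - 3)² = (-27)² = 729)
(18395 + 19475)/(15250 + 1937) - w = (18395 + 19475)/(15250 + 1937) - 1*729 = 37870/17187 - 729 = -12491453/17187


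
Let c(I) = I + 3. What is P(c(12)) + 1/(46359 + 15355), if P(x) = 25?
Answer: 1542851/61714 ≈ 25.000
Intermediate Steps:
c(I) = 3 + I
P(c(12)) + 1/(46359 + 15355) = 25 + 1/(46359 + 15355) = 25 + 1/61714 = 1542851/61714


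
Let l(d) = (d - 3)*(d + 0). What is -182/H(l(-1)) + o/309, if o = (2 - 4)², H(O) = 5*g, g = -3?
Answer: 18766/1545 ≈ 12.146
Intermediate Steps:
l(d) = d*(-3 + d) (l(d) = (-3 + d)*d = d*(-3 + d))
H(O) = -15 (H(O) = 5*(-3) = -15)
o = 4 (o = (-2)² = 4)
-182/H(l(-1)) + o/309 = -182/(-15) + 4/309 = -182*(-1/15) + 4*(1/309) = 182/15 + 4/309 = 18766/1545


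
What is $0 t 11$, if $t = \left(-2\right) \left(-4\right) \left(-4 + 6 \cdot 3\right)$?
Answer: $0$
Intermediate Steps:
$t = 112$ ($t = 8 \left(-4 + 18\right) = 8 \cdot 14 = 112$)
$0 t 11 = 0 \cdot 112 \cdot 11 = 0 \cdot 11 = 0$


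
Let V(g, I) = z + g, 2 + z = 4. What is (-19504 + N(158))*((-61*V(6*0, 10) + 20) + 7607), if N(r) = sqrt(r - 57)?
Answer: -146377520 + 7505*sqrt(101) ≈ -1.4630e+8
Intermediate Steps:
N(r) = sqrt(-57 + r)
z = 2 (z = -2 + 4 = 2)
V(g, I) = 2 + g
(-19504 + N(158))*((-61*V(6*0, 10) + 20) + 7607) = (-19504 + sqrt(-57 + 158))*((-61*(2 + 6*0) + 20) + 7607) = (-19504 + sqrt(101))*((-61*(2 + 0) + 20) + 7607) = (-19504 + sqrt(101))*((-61*2 + 20) + 7607) = (-19504 + sqrt(101))*((-122 + 20) + 7607) = (-19504 + sqrt(101))*(-102 + 7607) = (-19504 + sqrt(101))*7505 = -146377520 + 7505*sqrt(101)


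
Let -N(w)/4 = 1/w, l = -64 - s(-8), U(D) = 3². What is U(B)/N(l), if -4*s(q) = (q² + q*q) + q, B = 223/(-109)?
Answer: 153/2 ≈ 76.500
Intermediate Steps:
B = -223/109 (B = 223*(-1/109) = -223/109 ≈ -2.0459)
s(q) = -q²/2 - q/4 (s(q) = -((q² + q*q) + q)/4 = -((q² + q²) + q)/4 = -(2*q² + q)/4 = -(q + 2*q²)/4 = -q²/2 - q/4)
U(D) = 9
l = -34 (l = -64 - (-1)*(-8)*(1 + 2*(-8))/4 = -64 - (-1)*(-8)*(1 - 16)/4 = -64 - (-1)*(-8)*(-15)/4 = -64 - 1*(-30) = -64 + 30 = -34)
N(w) = -4/w
U(B)/N(l) = 9/((-4/(-34))) = 9/((-4*(-1/34))) = 9/(2/17) = 9*(17/2) = 153/2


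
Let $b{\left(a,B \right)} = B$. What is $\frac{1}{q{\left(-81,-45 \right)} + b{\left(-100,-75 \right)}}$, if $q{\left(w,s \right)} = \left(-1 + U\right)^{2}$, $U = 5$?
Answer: $- \frac{1}{59} \approx -0.016949$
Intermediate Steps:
$q{\left(w,s \right)} = 16$ ($q{\left(w,s \right)} = \left(-1 + 5\right)^{2} = 4^{2} = 16$)
$\frac{1}{q{\left(-81,-45 \right)} + b{\left(-100,-75 \right)}} = \frac{1}{16 - 75} = \frac{1}{-59} = - \frac{1}{59}$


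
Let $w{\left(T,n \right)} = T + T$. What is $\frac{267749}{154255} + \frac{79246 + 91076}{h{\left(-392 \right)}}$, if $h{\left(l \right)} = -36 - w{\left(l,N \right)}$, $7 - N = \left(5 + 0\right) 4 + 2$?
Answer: $\frac{13236648181}{57691370} \approx 229.44$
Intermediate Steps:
$N = -15$ ($N = 7 - \left(\left(5 + 0\right) 4 + 2\right) = 7 - \left(5 \cdot 4 + 2\right) = 7 - \left(20 + 2\right) = 7 - 22 = -15$)
$w{\left(T,n \right)} = 2 T$
$h{\left(l \right)} = -36 - 2 l$
$\frac{267749}{154255} + \frac{79246 + 91076}{h{\left(-392 \right)}} = \frac{267749}{154255} + \frac{79246 + 91076}{-36 - -784} = 267749 \cdot \frac{1}{154255} + \frac{170322}{-36 + 784} = \frac{267749}{154255} + \frac{170322}{748} = \frac{267749}{154255} + 170322 \cdot \frac{1}{748} = \frac{267749}{154255} + \frac{85161}{374} = \frac{13236648181}{57691370}$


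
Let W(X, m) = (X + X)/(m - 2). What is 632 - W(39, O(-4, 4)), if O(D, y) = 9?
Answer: 4346/7 ≈ 620.86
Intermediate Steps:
W(X, m) = 2*X/(-2 + m) (W(X, m) = (2*X)/(-2 + m) = 2*X/(-2 + m))
632 - W(39, O(-4, 4)) = 632 - 2*39/(-2 + 9) = 632 - 2*39/7 = 632 - 1*78/7 = 632 - 78/7 = 4346/7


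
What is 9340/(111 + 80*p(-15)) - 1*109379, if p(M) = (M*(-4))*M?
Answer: -7863156271/71889 ≈ -1.0938e+5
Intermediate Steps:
p(M) = -4*M**2 (p(M) = (-4*M)*M = -4*M**2)
9340/(111 + 80*p(-15)) - 1*109379 = 9340/(111 + 80*(-4*(-15)**2)) - 1*109379 = 9340/(111 + 80*(-4*225)) - 109379 = 9340/(111 + 80*(-900)) - 109379 = 9340/(111 - 72000) - 109379 = 9340/(-71889) - 109379 = 9340*(-1/71889) - 109379 = -9340/71889 - 109379 = -7863156271/71889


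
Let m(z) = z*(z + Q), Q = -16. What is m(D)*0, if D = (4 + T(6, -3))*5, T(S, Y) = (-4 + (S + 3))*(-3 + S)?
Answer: 0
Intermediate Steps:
T(S, Y) = (-1 + S)*(-3 + S) (T(S, Y) = (-4 + (3 + S))*(-3 + S) = (-1 + S)*(-3 + S))
D = 95 (D = (4 + (3 + 6**2 - 4*6))*5 = (4 + (3 + 36 - 24))*5 = (4 + 15)*5 = 19*5 = 95)
m(z) = z*(-16 + z) (m(z) = z*(z - 16) = z*(-16 + z))
m(D)*0 = (95*(-16 + 95))*0 = (95*79)*0 = 7505*0 = 0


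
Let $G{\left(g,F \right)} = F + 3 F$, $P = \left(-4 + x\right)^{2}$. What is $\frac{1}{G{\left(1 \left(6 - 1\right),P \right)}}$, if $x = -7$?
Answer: $\frac{1}{484} \approx 0.0020661$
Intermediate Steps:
$P = 121$ ($P = \left(-4 - 7\right)^{2} = \left(-11\right)^{2} = 121$)
$G{\left(g,F \right)} = 4 F$
$\frac{1}{G{\left(1 \left(6 - 1\right),P \right)}} = \frac{1}{4 \cdot 121} = \frac{1}{484}$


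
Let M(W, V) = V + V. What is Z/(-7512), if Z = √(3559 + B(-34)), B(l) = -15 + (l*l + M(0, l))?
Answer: -√1158/3756 ≈ -0.0090600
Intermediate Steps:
M(W, V) = 2*V
B(l) = -15 + l² + 2*l (B(l) = -15 + (l*l + 2*l) = -15 + (l² + 2*l) = -15 + l² + 2*l)
Z = 2*√1158 (Z = √(3559 + (-15 + (-34)² + 2*(-34))) = √(3559 + (-15 + 1156 - 68)) = √(3559 + 1073) = √4632 = 2*√1158 ≈ 68.059)
Z/(-7512) = (2*√1158)/(-7512) = (2*√1158)*(-1/7512) = -√1158/3756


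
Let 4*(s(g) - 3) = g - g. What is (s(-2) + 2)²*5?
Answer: 125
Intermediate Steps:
s(g) = 3 (s(g) = 3 + (g - g)/4 = 3 + (¼)*0 = 3 + 0 = 3)
(s(-2) + 2)²*5 = (3 + 2)²*5 = 5²*5 = 25*5 = 125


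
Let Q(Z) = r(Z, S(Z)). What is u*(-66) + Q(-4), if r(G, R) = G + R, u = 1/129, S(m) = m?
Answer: -366/43 ≈ -8.5116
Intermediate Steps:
u = 1/129 ≈ 0.0077519
Q(Z) = 2*Z (Q(Z) = Z + Z = 2*Z)
u*(-66) + Q(-4) = (1/129)*(-66) + 2*(-4) = -22/43 - 8 = -366/43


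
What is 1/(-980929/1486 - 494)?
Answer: -1486/1715013 ≈ -0.00086647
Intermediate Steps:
1/(-980929/1486 - 494) = 1/(-1715013/1486) = -1486/1715013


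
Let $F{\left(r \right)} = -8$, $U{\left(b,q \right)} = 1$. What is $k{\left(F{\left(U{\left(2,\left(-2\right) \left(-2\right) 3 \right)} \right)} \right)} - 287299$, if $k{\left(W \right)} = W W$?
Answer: $-287235$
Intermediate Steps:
$k{\left(W \right)} = W^{2}$
$k{\left(F{\left(U{\left(2,\left(-2\right) \left(-2\right) 3 \right)} \right)} \right)} - 287299 = \left(-8\right)^{2} - 287299 = 64 - 287299 = -287235$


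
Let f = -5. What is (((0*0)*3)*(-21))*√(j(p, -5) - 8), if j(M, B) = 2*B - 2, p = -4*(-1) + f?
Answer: 0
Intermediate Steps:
p = -1 (p = -4*(-1) - 5 = 4 - 5 = -1)
j(M, B) = -2 + 2*B
(((0*0)*3)*(-21))*√(j(p, -5) - 8) = (((0*0)*3)*(-21))*√((-2 + 2*(-5)) - 8) = ((0*3)*(-21))*√((-2 - 10) - 8) = (0*(-21))*√(-12 - 8) = 0*√(-20) = 0*(2*I*√5) = 0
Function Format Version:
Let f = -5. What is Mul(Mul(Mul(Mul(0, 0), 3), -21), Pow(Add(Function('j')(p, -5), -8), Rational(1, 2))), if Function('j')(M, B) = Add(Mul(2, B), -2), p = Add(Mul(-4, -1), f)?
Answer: 0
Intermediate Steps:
p = -1 (p = Add(Mul(-4, -1), -5) = Add(4, -5) = -1)
Function('j')(M, B) = Add(-2, Mul(2, B))
Mul(Mul(Mul(Mul(0, 0), 3), -21), Pow(Add(Function('j')(p, -5), -8), Rational(1, 2))) = Mul(Mul(Mul(Mul(0, 0), 3), -21), Pow(Add(Add(-2, Mul(2, -5)), -8), Rational(1, 2))) = Mul(Mul(Mul(0, 3), -21), Pow(Add(Add(-2, -10), -8), Rational(1, 2))) = Mul(Mul(0, -21), Pow(Add(-12, -8), Rational(1, 2))) = Mul(0, Pow(-20, Rational(1, 2))) = Mul(0, Mul(2, I, Pow(5, Rational(1, 2)))) = 0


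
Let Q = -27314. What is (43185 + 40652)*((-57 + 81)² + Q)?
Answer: -2241633706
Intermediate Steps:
(43185 + 40652)*((-57 + 81)² + Q) = (43185 + 40652)*((-57 + 81)² - 27314) = 83837*(24² - 27314) = 83837*(576 - 27314) = 83837*(-26738) = -2241633706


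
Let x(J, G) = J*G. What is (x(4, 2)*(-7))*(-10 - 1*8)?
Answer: 1008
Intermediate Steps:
x(J, G) = G*J
(x(4, 2)*(-7))*(-10 - 1*8) = ((2*4)*(-7))*(-10 - 1*8) = (8*(-7))*(-10 - 8) = -56*(-18) = 1008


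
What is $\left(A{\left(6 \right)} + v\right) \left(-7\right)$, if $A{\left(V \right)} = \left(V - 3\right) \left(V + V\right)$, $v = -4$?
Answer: $-224$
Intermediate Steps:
$A{\left(V \right)} = 2 V \left(-3 + V\right)$ ($A{\left(V \right)} = \left(-3 + V\right) 2 V = 2 V \left(-3 + V\right)$)
$\left(A{\left(6 \right)} + v\right) \left(-7\right) = \left(2 \cdot 6 \left(-3 + 6\right) - 4\right) \left(-7\right) = \left(2 \cdot 6 \cdot 3 - 4\right) \left(-7\right) = \left(36 - 4\right) \left(-7\right) = 32 \left(-7\right) = -224$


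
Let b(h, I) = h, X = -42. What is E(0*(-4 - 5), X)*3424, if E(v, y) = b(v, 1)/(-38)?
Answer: 0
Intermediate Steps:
E(v, y) = -v/38 (E(v, y) = v/(-38) = v*(-1/38) = -v/38)
E(0*(-4 - 5), X)*3424 = -0*(-4 - 5)*3424 = -0*(-9)*3424 = -1/38*0*3424 = 0*3424 = 0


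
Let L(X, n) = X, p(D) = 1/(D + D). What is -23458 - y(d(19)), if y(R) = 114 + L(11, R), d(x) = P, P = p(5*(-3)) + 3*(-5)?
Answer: -23583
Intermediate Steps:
p(D) = 1/(2*D)
P = -451/30 (P = 1/(2*((5*(-3)))) + 3*(-5) = (1/2)/(-15) - 15 = (1/2)*(-1/15) - 15 = -1/30 - 15 = -451/30 ≈ -15.033)
d(x) = -451/30
y(R) = 125 (y(R) = 114 + 11 = 125)
-23458 - y(d(19)) = -23458 - 1*125 = -23458 - 125 = -23583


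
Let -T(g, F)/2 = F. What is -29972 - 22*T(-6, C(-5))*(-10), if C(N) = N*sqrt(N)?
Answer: -29972 + 2200*I*sqrt(5) ≈ -29972.0 + 4919.4*I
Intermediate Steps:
C(N) = N**(3/2)
T(g, F) = -2*F
-29972 - 22*T(-6, C(-5))*(-10) = -29972 - 22*(-(-10)*I*sqrt(5))*(-10) = -29972 - 22*(10*I*sqrt(5))*(-10) = -29972 - 220*I*sqrt(5)*(-10) = -29972 - (-2200)*I*sqrt(5) = -29972 + 2200*I*sqrt(5)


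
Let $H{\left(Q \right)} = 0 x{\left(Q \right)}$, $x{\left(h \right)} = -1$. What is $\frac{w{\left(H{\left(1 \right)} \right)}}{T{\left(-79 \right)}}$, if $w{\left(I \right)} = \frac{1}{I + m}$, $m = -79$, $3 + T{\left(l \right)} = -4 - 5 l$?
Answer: $- \frac{1}{30652} \approx -3.2624 \cdot 10^{-5}$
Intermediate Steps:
$T{\left(l \right)} = -7 - 5 l$ ($T{\left(l \right)} = -3 - \left(4 + 5 l\right) = -7 - 5 l$)
$H{\left(Q \right)} = 0$ ($H{\left(Q \right)} = 0 \left(-1\right) = 0$)
$w{\left(I \right)} = \frac{1}{-79 + I}$ ($w{\left(I \right)} = \frac{1}{I - 79} = \frac{1}{-79 + I}$)
$\frac{w{\left(H{\left(1 \right)} \right)}}{T{\left(-79 \right)}} = \frac{1}{\left(-79 + 0\right) \left(-7 - -395\right)} = \frac{1}{\left(-79\right) \left(-7 + 395\right)} = - \frac{1}{79 \cdot 388} = \left(- \frac{1}{79}\right) \frac{1}{388} = - \frac{1}{30652}$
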